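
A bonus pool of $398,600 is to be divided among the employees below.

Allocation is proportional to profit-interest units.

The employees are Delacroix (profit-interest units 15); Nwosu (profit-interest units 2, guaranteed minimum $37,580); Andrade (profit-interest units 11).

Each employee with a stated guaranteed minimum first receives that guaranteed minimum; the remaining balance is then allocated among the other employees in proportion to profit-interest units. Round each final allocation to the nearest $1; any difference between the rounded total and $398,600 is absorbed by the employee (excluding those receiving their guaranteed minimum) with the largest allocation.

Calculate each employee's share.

Guaranteed amounts: Nwosu $37,580. Balance $361,020.
Balance split over remaining profit-interest units 26: Delacroix 208,280.77 → $208,281; Andrade 152,739.23 → $152,739.

Delacroix: $208,281 · Nwosu: $37,580 · Andrade: $152,739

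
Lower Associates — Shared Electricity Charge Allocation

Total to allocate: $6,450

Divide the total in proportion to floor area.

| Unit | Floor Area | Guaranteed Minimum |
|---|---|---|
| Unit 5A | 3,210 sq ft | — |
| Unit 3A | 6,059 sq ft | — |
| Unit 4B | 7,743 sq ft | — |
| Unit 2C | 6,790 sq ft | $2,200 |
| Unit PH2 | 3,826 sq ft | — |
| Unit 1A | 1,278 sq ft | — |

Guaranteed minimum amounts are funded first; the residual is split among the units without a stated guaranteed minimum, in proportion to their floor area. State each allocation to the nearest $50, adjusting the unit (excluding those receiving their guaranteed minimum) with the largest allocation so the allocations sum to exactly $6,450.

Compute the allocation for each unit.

Unit 5A: $600 · Unit 3A: $1,150 · Unit 4B: $1,500 · Unit 2C: $2,200 · Unit PH2: $750 · Unit 1A: $250

Minimums first: Unit 2C $2,200. Remaining pool $4,250.
Remaining pool split over remaining floor area 22,116: Unit 5A 616.86 → $600; Unit 3A 1,164.35 → $1,150; Unit 4B 1,487.96 → $1,500; Unit PH2 735.24 → $750; Unit 1A 245.59 → $250.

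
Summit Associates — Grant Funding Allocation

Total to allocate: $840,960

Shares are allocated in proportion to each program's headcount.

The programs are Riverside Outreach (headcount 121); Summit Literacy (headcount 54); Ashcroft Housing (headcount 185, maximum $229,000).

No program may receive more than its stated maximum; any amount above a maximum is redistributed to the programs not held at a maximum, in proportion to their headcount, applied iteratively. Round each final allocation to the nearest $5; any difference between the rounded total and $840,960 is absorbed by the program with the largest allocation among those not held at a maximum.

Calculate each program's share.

Total headcount = 360.
Unconstrained shares: Riverside Outreach 282,656.00; Summit Literacy 126,144.00; Ashcroft Housing 432,160.00.
Held at cap: Ashcroft Housing ($229,000); residual $611,960 reallocated over remaining headcount 175.
Remaining shares: Riverside Outreach 423,126.63 → $423,125; Summit Literacy 188,833.37 → $188,835.

Riverside Outreach: $423,125; Summit Literacy: $188,835; Ashcroft Housing: $229,000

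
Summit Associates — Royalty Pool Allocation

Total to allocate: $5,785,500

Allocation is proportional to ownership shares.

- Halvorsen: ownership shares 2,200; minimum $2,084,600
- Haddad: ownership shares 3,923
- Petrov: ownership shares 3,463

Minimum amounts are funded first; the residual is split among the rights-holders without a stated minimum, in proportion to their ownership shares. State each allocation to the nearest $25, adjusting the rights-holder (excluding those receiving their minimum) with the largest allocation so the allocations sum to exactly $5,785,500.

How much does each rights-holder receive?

Guaranteed amounts: Halvorsen $2,084,600. Remaining pool $3,700,900.
Remaining pool split over remaining ownership shares 7,386: Haddad 1,965,696.01 → $1,965,700; Petrov 1,735,203.99 → $1,735,200.

Halvorsen: $2,084,600 · Haddad: $1,965,700 · Petrov: $1,735,200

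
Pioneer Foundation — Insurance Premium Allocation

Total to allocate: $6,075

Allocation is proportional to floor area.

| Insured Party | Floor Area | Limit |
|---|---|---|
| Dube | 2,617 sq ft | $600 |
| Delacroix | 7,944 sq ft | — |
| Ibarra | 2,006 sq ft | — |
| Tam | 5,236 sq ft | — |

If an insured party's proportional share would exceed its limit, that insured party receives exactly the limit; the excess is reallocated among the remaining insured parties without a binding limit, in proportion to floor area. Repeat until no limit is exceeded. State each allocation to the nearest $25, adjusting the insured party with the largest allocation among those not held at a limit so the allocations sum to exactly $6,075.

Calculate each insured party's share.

Dube: $600 | Delacroix: $2,850 | Ibarra: $725 | Tam: $1,900

Sum of floor area: 17,803.
Pro-rata shares before constraints: Dube 893.01; Delacroix 2,710.77; Ibarra 684.52; Tam 1,786.70.
Capped: Dube ($600); remaining pool $5,475 reallocated over remaining floor area 15,186.
Remaining shares: Delacroix 2,864.05 → $2,875; Ibarra 723.22 → $725; Tam 1,887.73 → $1,900.
Rounding difference −$25 applied to Delacroix → $2,850.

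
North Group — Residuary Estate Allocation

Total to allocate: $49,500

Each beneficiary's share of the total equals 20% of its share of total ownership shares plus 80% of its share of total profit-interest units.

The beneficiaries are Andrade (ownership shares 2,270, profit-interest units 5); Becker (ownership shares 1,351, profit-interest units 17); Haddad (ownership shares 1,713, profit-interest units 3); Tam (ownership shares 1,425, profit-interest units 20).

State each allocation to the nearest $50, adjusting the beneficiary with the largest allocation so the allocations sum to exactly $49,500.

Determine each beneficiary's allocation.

Ownership shares total 6,759; profit-interest units total 45.
Blended shares (20% ownership shares + 80% profit-interest units): Andrade 0.1561; Becker 0.3422; Haddad 0.1040; Tam 0.3977.
Raw shares: Andrade 7,724.90; Becker 16,938.83; Haddad 5,149.05; Tam 19,687.22.
At nearest $50: Andrade $7,700; Becker $16,950; Haddad $5,150; Tam $19,700. Sum = $49,500.
Sum already equals the total — no adjustment.

Andrade: $7,700 | Becker: $16,950 | Haddad: $5,150 | Tam: $19,700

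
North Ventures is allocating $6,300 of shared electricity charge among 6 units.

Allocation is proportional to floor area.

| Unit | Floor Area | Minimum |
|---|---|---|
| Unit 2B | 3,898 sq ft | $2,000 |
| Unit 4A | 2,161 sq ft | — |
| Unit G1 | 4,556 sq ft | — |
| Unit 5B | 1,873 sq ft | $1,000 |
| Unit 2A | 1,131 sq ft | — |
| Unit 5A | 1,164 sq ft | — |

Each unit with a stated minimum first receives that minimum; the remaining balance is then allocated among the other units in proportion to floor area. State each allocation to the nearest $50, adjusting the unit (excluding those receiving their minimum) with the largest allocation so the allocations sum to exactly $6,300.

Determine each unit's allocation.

Fund the minimums — Unit 2B $2,000; Unit 5B $1,000. Residual $3,300.
Residual split over remaining floor area 9,012: Unit 4A 791.31 → $800; Unit G1 1,668.31 → $1,650; Unit 2A 414.15 → $400; Unit 5A 426.23 → $450.

Unit 2B: $2,000 · Unit 4A: $800 · Unit G1: $1,650 · Unit 5B: $1,000 · Unit 2A: $400 · Unit 5A: $450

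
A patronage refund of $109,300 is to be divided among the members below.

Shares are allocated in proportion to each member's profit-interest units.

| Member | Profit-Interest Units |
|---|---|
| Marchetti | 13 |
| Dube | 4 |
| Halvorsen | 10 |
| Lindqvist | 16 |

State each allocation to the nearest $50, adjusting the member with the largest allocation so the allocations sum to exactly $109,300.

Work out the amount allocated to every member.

Marchetti: $33,050; Dube: $10,150; Halvorsen: $25,400; Lindqvist: $40,700

Combined profit-interest units = 43.
Raw shares: Marchetti 13/43 × $109,300 = 33,044.19; Dube 4/43 × $109,300 = 10,167.44; Halvorsen 10/43 × $109,300 = 25,418.60; Lindqvist 16/43 × $109,300 = 40,669.77.
Rounded to nearest $50: Marchetti $33,050; Dube $10,150; Halvorsen $25,400; Lindqvist $40,650. Sum = $109,250.
Difference $109,300 − $109,250 = +$50 applied to largest allocation (Lindqvist): Lindqvist becomes $40,700.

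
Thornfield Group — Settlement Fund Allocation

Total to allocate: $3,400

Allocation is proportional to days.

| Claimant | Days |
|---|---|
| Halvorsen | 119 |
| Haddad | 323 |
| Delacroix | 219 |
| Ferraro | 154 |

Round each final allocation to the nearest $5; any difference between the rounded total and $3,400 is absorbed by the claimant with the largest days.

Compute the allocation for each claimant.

Halvorsen: $495 | Haddad: $1,350 | Delacroix: $915 | Ferraro: $640

Total days = 815.
Unrounded shares: Halvorsen 119/815 × $3,400 = 496.44; Haddad 323/815 × $3,400 = 1,347.48; Delacroix 219/815 × $3,400 = 913.62; Ferraro 154/815 × $3,400 = 642.45.
After rounding ($5): Halvorsen $495; Haddad $1,345; Delacroix $915; Ferraro $640. Sum = $3,395.
Difference $3,400 − $3,395 = +$5 applied to largest days (Haddad): Haddad becomes $1,350.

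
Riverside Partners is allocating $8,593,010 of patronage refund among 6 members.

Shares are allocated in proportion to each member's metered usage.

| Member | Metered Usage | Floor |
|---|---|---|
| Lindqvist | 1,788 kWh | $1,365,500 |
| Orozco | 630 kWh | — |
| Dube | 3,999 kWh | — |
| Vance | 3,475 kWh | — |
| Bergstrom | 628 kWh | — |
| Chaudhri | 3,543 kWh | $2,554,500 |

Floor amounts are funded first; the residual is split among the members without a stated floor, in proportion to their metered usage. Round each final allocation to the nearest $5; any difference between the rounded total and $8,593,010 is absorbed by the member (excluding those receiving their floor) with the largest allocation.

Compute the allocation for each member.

Lindqvist: $1,365,500 · Orozco: $337,150 · Dube: $2,140,100 · Vance: $1,859,680 · Bergstrom: $336,080 · Chaudhri: $2,554,500

Fund the minimums — Lindqvist $1,365,500; Chaudhri $2,554,500. Residual $4,673,010.
Residual split over remaining metered usage 8,732: Orozco 337,150.29 → $337,150; Dube 2,140,101.58 → $2,140,100; Vance 1,859,678.17 → $1,859,680; Bergstrom 336,079.97 → $336,080.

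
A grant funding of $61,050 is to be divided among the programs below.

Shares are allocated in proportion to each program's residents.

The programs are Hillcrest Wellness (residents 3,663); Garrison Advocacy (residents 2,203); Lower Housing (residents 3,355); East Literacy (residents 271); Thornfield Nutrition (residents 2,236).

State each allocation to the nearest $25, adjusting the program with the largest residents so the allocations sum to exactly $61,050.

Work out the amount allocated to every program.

Residents total: 11,728.
Pro-rata amounts: Hillcrest Wellness 3,663/11,728 × $61,050 = 19,067.71; Garrison Advocacy 2,203/11,728 × $61,050 = 11,467.70; Lower Housing 3,355/11,728 × $61,050 = 17,464.42; East Literacy 271/11,728 × $61,050 = 1,410.69; Thornfield Nutrition 2,236/11,728 × $61,050 = 11,639.48.
At nearest $25: Hillcrest Wellness $19,075; Garrison Advocacy $11,475; Lower Housing $17,475; East Literacy $1,400; Thornfield Nutrition $11,650. Sum = $61,075.
Difference $61,050 − $61,075 = −$25 applied to largest residents (Hillcrest Wellness): Hillcrest Wellness becomes $19,050.

Hillcrest Wellness: $19,050 · Garrison Advocacy: $11,475 · Lower Housing: $17,475 · East Literacy: $1,400 · Thornfield Nutrition: $11,650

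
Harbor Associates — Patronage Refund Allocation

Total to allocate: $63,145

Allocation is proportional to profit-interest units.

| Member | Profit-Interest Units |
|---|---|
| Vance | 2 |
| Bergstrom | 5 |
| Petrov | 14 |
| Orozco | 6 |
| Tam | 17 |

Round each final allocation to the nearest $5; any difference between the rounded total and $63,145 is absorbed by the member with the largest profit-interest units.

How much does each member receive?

Combined profit-interest units = 2 + 5 + 14 + 6 + 17 = 44.
Pro-rata amounts: Vance 2,870.23; Bergstrom 7,175.57; Petrov 20,091.59; Orozco 8,610.68; Tam 24,396.93.
Rounded to nearest $5: Vance $2,870; Bergstrom $7,175; Petrov $20,090; Orozco $8,610; Tam $24,395. Sum = $63,140.
Difference $63,145 − $63,140 = +$5 applied to largest profit-interest units (Tam): Tam becomes $24,400.

Vance: $2,870; Bergstrom: $7,175; Petrov: $20,090; Orozco: $8,610; Tam: $24,400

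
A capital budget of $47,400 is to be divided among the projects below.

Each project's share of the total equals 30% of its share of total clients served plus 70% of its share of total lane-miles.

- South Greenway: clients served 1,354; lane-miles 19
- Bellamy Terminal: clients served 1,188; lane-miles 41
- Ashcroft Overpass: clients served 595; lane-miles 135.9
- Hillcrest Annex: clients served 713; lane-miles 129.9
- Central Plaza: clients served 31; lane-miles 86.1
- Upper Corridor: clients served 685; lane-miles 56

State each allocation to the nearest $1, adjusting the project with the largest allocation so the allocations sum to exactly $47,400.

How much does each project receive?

Clients served total 4,566; lane-miles total 467.9.
Composite weights (30% clients served + 70% lane-miles): South Greenway 0.1174; Bellamy Terminal 0.1394; Ashcroft Overpass 0.2424; Hillcrest Annex 0.2412; Central Plaza 0.1308; Upper Corridor 0.1288.
Raw shares: South Greenway 5,564.13; Bellamy Terminal 6,607.23; Ashcroft Overpass 11,490.04; Hillcrest Annex 11,432.06; Central Plaza 6,202.12; Upper Corridor 6,104.42.
At nearest $1: South Greenway $5,564; Bellamy Terminal $6,607; Ashcroft Overpass $11,490; Hillcrest Annex $11,432; Central Plaza $6,202; Upper Corridor $6,104. Sum = $47,399.
Difference $47,400 − $47,399 = +$1 applied to largest allocation (Ashcroft Overpass): Ashcroft Overpass becomes $11,491.

South Greenway: $5,564 | Bellamy Terminal: $6,607 | Ashcroft Overpass: $11,491 | Hillcrest Annex: $11,432 | Central Plaza: $6,202 | Upper Corridor: $6,104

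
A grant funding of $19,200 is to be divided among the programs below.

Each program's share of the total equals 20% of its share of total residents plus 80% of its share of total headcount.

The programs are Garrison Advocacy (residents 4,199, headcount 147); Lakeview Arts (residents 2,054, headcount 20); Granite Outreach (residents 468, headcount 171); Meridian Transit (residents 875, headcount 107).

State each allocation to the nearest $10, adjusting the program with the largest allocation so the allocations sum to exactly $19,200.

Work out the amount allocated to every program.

Garrison Advocacy: $7,190 | Lakeview Arts: $1,730 | Granite Outreach: $6,140 | Meridian Transit: $4,140

Residents total 7,596; headcount total 445.
Blended shares (20% residents + 80% headcount): Garrison Advocacy 0.3748; Lakeview Arts 0.0900; Granite Outreach 0.3197; Meridian Transit 0.2154.
Raw shares: Garrison Advocacy 7,196.69; Lakeview Arts 1,728.69; Granite Outreach 6,138.97; Meridian Transit 4,135.64.
At nearest $10: Garrison Advocacy $7,200; Lakeview Arts $1,730; Granite Outreach $6,140; Meridian Transit $4,140. Sum = $19,210.
Difference $19,200 − $19,210 = −$10 applied to largest allocation (Garrison Advocacy): Garrison Advocacy becomes $7,190.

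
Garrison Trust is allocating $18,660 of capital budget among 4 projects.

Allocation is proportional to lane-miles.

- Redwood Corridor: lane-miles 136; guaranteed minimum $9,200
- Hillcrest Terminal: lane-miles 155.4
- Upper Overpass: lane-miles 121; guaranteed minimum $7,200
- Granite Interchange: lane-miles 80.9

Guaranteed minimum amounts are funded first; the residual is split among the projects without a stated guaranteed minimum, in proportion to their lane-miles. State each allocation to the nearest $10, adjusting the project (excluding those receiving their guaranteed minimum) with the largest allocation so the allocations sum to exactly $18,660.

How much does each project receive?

Redwood Corridor: $9,200 | Hillcrest Terminal: $1,490 | Upper Overpass: $7,200 | Granite Interchange: $770

Fund the minimums — Redwood Corridor $9,200; Upper Overpass $7,200. Residual $2,260.
Residual split over remaining lane-miles 236.3: Hillcrest Terminal 1,486.26 → $1,490; Granite Interchange 773.74 → $770.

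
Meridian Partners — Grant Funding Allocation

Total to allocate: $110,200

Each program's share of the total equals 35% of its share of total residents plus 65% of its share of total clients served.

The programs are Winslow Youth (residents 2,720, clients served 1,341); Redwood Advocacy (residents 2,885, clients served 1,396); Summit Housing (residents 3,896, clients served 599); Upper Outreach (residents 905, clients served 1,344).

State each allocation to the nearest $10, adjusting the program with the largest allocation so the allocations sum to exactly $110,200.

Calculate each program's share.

Winslow Youth: $30,610; Redwood Advocacy: $32,050; Summit Housing: $23,610; Upper Outreach: $23,930

Residents total 10,406; clients served total 4,680.
Combined weights (35% residents + 65% clients served): Winslow Youth 0.2777; Redwood Advocacy 0.2909; Summit Housing 0.2142; Upper Outreach 0.2171.
Pro-rata amounts: Winslow Youth 30,606.47; Redwood Advocacy 32,059.85; Summit Housing 23,608.61; Upper Outreach 23,925.06.
Rounded to nearest $10: Winslow Youth $30,610; Redwood Advocacy $32,060; Summit Housing $23,610; Upper Outreach $23,930. Sum = $110,210.
Difference $110,200 − $110,210 = −$10 applied to largest allocation (Redwood Advocacy): Redwood Advocacy becomes $32,050.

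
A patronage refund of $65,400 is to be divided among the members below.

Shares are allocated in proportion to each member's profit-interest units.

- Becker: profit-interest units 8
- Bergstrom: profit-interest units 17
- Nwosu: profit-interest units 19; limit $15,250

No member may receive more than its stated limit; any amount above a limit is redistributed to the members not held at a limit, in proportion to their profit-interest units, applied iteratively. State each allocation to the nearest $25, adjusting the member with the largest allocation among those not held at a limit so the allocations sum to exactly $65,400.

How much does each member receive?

Becker: $16,050; Bergstrom: $34,100; Nwosu: $15,250

Combined profit-interest units = 44.
Pro-rata shares before constraints: Becker 11,890.91; Bergstrom 25,268.18; Nwosu 28,240.91.
Held at cap: Nwosu ($15,250); remaining pool $50,150 reallocated over remaining profit-interest units 25.
Remaining shares: Becker 16,048.00 → $16,050; Bergstrom 34,102.00 → $34,100.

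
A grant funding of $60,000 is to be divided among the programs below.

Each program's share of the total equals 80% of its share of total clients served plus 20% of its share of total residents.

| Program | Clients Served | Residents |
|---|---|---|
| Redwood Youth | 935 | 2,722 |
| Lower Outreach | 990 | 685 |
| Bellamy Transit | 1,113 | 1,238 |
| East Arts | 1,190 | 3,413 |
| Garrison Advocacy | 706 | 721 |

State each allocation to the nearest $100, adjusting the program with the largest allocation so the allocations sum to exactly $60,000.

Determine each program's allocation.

Totals — clients served 4,934, residents 8,779.
Blended shares (80% clients served + 20% residents): Redwood Youth 0.2136; Lower Outreach 0.1761; Bellamy Transit 0.2087; East Arts 0.2707; Garrison Advocacy 0.1309.
Unrounded shares: Redwood Youth 12,816.77; Lower Outreach 10,567.46; Bellamy Transit 12,519.95; East Arts 16,242.04; Garrison Advocacy 7,853.79.
Rounded to nearest $100: Redwood Youth $12,800; Lower Outreach $10,600; Bellamy Transit $12,500; East Arts $16,200; Garrison Advocacy $7,900. Sum = $60,000.
Sum already equals the total — no adjustment.

Redwood Youth: $12,800 | Lower Outreach: $10,600 | Bellamy Transit: $12,500 | East Arts: $16,200 | Garrison Advocacy: $7,900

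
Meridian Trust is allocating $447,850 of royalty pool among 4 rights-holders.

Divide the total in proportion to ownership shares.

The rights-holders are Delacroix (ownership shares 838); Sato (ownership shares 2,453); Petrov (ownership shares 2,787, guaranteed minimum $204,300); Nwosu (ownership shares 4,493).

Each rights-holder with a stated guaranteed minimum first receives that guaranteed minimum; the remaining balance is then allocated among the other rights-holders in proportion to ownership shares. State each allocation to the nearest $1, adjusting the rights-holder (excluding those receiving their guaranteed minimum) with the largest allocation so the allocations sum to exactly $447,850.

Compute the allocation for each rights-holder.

Delacroix: $26,220 · Sato: $76,751 · Petrov: $204,300 · Nwosu: $140,579

Fund the minimums — Petrov $204,300. Residual $243,550.
Residual split over remaining ownership shares 7,784: Delacroix 26,219.80 → $26,220; Sato 76,750.79 → $76,751; Nwosu 140,579.41 → $140,579.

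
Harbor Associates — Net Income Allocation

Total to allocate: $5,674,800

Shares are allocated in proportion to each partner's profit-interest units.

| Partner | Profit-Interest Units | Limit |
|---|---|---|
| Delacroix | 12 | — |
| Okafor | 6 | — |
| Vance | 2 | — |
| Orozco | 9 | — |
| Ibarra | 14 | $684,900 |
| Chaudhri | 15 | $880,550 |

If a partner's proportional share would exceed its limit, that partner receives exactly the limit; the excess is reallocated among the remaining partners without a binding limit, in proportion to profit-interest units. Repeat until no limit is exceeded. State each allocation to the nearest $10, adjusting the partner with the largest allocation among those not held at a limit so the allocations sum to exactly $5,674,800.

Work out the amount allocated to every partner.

Total profit-interest units = 58.
Pro-rata shares before constraints: Delacroix 1,174,096.55; Okafor 587,048.28; Vance 195,682.76; Orozco 880,572.41; Ibarra 1,369,779.31; Chaudhri 1,467,620.69.
Cap binds for Ibarra ($684,900), Chaudhri ($880,550); balance $4,109,350 reallocated over remaining profit-interest units 29.
Shares after redistribution: Delacroix 1,700,420.69 → $1,700,420; Okafor 850,210.34 → $850,210; Vance 283,403.45 → $283,400; Orozco 1,275,315.52 → $1,275,320.

Delacroix: $1,700,420 · Okafor: $850,210 · Vance: $283,400 · Orozco: $1,275,320 · Ibarra: $684,900 · Chaudhri: $880,550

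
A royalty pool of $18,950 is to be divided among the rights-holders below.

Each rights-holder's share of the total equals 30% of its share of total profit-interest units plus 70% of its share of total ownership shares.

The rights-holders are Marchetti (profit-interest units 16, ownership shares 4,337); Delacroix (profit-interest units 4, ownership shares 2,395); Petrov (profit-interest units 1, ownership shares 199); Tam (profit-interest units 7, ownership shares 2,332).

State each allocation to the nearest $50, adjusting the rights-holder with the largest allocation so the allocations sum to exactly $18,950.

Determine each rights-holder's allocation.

Totals — profit-interest units 28, ownership shares 9,263.
Composite weights (30% profit-interest units + 70% ownership shares): Marchetti 0.4992; Delacroix 0.2238; Petrov 0.0258; Tam 0.2512.
Pro-rata amounts: Marchetti 9,459.34; Delacroix 4,241.88; Petrov 488.01; Tam 4,760.77.
At nearest $50: Marchetti $9,450; Delacroix $4,250; Petrov $500; Tam $4,750. Sum = $18,950.
Rounded total matches; no reconciliation needed.

Marchetti: $9,450 · Delacroix: $4,250 · Petrov: $500 · Tam: $4,750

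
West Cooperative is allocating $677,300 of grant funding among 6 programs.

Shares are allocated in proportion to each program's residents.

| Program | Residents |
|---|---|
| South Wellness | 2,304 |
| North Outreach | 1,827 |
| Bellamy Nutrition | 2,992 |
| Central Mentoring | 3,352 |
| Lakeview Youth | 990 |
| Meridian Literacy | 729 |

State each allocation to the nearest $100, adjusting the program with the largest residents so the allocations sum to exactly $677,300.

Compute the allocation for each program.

Combined residents = 2,304 + 1,827 + 2,992 + 3,352 + 990 + 729 = 12,194.
Raw shares: South Wellness 127,972.71; North Outreach 101,478.36; Bellamy Nutrition 166,186.78; Central Mentoring 186,182.52; Lakeview Youth 54,988.27; Meridian Literacy 40,491.36.
After rounding ($100): South Wellness $128,000; North Outreach $101,500; Bellamy Nutrition $166,200; Central Mentoring $186,200; Lakeview Youth $55,000; Meridian Literacy $40,500. Sum = $677,400.
Difference $677,300 − $677,400 = −$100 applied to largest residents (Central Mentoring): Central Mentoring becomes $186,100.

South Wellness: $128,000 · North Outreach: $101,500 · Bellamy Nutrition: $166,200 · Central Mentoring: $186,100 · Lakeview Youth: $55,000 · Meridian Literacy: $40,500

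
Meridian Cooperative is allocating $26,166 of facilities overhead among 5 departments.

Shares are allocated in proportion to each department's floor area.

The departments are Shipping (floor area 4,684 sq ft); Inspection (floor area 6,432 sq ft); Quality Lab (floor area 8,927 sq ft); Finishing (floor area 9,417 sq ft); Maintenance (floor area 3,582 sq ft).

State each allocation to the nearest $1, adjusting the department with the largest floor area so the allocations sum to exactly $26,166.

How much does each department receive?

Floor area total: 4,684 + 6,432 + 8,927 + 9,417 + 3,582 = 33,042.
Pro-rata amounts: Shipping 3,709.27; Inspection 5,093.51; Quality Lab 7,069.30; Finishing 7,457.33; Maintenance 2,836.59.
After rounding ($1): Shipping $3,709; Inspection $5,094; Quality Lab $7,069; Finishing $7,457; Maintenance $2,837. Sum = $26,166.
Sum already equals the total — no adjustment.

Shipping: $3,709; Inspection: $5,094; Quality Lab: $7,069; Finishing: $7,457; Maintenance: $2,837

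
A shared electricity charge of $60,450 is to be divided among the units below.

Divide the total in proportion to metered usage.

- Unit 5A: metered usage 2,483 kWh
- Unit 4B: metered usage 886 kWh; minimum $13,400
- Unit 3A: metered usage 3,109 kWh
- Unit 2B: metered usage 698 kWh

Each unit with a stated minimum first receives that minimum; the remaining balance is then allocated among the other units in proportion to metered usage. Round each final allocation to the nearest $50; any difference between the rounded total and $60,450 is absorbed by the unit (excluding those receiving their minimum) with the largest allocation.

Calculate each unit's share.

Minimums first: Unit 4B $13,400. Balance $47,050.
Balance split over remaining metered usage 6,290: Unit 5A 18,573.16 → $18,550; Unit 3A 23,255.72 → $23,250; Unit 2B 5,221.13 → $5,200.
Rounding difference +$50 applied to Unit 3A → $23,300.

Unit 5A: $18,550; Unit 4B: $13,400; Unit 3A: $23,300; Unit 2B: $5,200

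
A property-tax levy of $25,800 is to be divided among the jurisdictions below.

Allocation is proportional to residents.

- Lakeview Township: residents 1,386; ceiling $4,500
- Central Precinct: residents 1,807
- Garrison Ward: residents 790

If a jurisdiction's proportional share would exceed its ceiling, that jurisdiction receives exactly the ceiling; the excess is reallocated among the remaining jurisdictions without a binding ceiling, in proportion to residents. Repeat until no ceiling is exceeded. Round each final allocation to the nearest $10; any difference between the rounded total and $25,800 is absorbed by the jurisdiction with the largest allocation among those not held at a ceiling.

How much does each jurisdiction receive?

Lakeview Township: $4,500 | Central Precinct: $14,820 | Garrison Ward: $6,480

Residents total: 3,983.
Unconstrained shares: Lakeview Township 8,977.86; Central Precinct 11,704.90; Garrison Ward 5,117.25.
Cap binds for Lakeview Township ($4,500); balance $21,300 reallocated over remaining residents 2,597.
Remaining shares: Central Precinct 14,820.60 → $14,820; Garrison Ward 6,479.40 → $6,480.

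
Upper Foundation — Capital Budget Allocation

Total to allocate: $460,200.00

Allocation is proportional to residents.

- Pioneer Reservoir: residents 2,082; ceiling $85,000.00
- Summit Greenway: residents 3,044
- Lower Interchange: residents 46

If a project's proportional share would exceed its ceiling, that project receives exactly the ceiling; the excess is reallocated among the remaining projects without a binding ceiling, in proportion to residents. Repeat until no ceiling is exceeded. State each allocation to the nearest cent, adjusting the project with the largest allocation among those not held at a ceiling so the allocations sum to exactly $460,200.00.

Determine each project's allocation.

Combined residents = 5,172.
Proportional shares (ignoring caps): Pioneer Reservoir 185,254.5244; Summit Greenway 270,852.4362; Lower Interchange 4,093.0394.
Held at cap: Pioneer Reservoir ($85,000.00); remaining pool $375,200.00 reallocated over remaining residents 3,090.
Redistributed shares: Summit Greenway 369,614.4984 → $369,614.50; Lower Interchange 5,585.5016 → $5,585.50.

Pioneer Reservoir: $85,000.00 · Summit Greenway: $369,614.50 · Lower Interchange: $5,585.50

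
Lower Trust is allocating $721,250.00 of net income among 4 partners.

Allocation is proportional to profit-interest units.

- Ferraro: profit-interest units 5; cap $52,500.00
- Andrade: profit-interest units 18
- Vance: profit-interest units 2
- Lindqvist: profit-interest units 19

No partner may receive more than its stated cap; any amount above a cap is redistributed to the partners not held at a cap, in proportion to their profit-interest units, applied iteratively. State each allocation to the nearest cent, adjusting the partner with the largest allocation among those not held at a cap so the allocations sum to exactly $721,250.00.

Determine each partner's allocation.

Ferraro: $52,500.00 | Andrade: $308,653.85 | Vance: $34,294.87 | Lindqvist: $325,801.28

Total profit-interest units = 44.
Pro-rata shares before constraints: Ferraro 81,960.2273; Andrade 295,056.8182; Vance 32,784.0909; Lindqvist 311,448.8636.
Held at cap: Ferraro ($52,500.00); balance $668,750.00 reallocated over remaining profit-interest units 39.
Redistributed shares: Andrade 308,653.8462 → $308,653.85; Vance 34,294.8718 → $34,294.87; Lindqvist 325,801.2821 → $325,801.28.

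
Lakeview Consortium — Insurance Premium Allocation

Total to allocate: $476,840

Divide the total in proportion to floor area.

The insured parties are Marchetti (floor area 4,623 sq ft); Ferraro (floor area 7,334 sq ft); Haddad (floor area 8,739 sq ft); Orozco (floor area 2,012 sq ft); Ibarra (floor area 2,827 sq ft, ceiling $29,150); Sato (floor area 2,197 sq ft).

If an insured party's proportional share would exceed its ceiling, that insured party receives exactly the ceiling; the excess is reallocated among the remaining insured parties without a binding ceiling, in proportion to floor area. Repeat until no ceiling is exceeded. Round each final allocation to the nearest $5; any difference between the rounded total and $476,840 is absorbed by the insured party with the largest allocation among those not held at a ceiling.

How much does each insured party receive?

Total floor area = 27,732.
Unconstrained shares: Marchetti 79,490.53; Ferraro 126,105.03; Haddad 150,263.41; Orozco 34,595.49; Ibarra 48,609.07; Sato 37,776.48.
Capped: Ibarra ($29,150); remaining pool $447,690 reallocated over remaining floor area 24,905.
Shares after redistribution: Marchetti 83,102.62 → $83,105; Ferraro 131,835.31 → $131,835; Haddad 157,091.46 → $157,090; Orozco 36,167.53 → $36,170; Sato 39,493.07 → $39,495.
Rounding difference −$5 applied to Haddad → $157,085.

Marchetti: $83,105 · Ferraro: $131,835 · Haddad: $157,085 · Orozco: $36,170 · Ibarra: $29,150 · Sato: $39,495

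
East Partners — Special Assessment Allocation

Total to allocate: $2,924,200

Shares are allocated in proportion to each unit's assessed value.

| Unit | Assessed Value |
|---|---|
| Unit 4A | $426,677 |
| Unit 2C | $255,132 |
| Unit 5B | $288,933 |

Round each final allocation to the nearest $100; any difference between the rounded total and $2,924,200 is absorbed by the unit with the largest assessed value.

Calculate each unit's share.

Unit 4A: $1,285,300; Unit 2C: $768,500; Unit 5B: $870,400

Sum of assessed value: 426,677 + 255,132 + 288,933 = 970,742.
Proportional shares: Unit 4A 1,285,294.02; Unit 2C 768,543.03; Unit 5B 870,362.96.
After rounding ($100): Unit 4A $1,285,300; Unit 2C $768,500; Unit 5B $870,400. Sum = $2,924,200.
No rounding difference to absorb.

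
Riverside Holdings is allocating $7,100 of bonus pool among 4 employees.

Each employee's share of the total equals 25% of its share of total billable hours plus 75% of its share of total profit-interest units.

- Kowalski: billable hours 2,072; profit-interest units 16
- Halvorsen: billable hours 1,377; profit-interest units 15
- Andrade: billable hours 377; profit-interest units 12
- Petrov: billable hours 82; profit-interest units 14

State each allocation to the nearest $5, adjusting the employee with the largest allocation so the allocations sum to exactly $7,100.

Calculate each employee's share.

Kowalski: $2,440; Halvorsen: $2,025; Andrade: $1,290; Petrov: $1,345

Totals — billable hours 3,908, profit-interest units 57.
Composite weights (25% billable hours + 75% profit-interest units): Kowalski 0.3431; Halvorsen 0.2855; Andrade 0.1820; Petrov 0.1895.
Pro-rata amounts: Kowalski 2,435.83; Halvorsen 2,026.74; Andrade 1,292.28; Petrov 1,345.14.
After rounding ($5): Kowalski $2,435; Halvorsen $2,025; Andrade $1,290; Petrov $1,345. Sum = $7,095.
Difference $7,100 − $7,095 = +$5 applied to largest allocation (Kowalski): Kowalski becomes $2,440.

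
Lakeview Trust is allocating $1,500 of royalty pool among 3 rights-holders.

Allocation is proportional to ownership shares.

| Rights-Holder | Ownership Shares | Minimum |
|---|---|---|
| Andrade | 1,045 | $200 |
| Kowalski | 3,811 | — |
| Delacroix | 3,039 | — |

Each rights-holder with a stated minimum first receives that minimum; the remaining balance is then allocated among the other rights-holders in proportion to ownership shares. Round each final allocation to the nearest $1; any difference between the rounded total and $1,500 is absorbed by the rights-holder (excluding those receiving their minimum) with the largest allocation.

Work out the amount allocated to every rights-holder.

Guaranteed amounts: Andrade $200. Balance $1,300.
Balance split over remaining ownership shares 6,850: Kowalski 723.26 → $723; Delacroix 576.74 → $577.

Andrade: $200 | Kowalski: $723 | Delacroix: $577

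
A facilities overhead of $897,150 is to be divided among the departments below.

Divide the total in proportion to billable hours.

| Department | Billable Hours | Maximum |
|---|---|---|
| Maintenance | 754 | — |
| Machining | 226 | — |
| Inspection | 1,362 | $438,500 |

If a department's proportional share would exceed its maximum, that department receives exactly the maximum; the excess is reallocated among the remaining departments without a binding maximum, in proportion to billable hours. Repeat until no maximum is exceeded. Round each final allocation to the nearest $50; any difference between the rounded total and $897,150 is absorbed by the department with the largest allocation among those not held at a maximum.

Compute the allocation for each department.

Combined billable hours = 2,342.
Proportional shares (ignoring caps): Maintenance 288,834.80; Machining 86,573.83; Inspection 521,741.37.
Held at cap: Inspection ($438,500); residual $458,650 reallocated over remaining billable hours 980.
Shares after redistribution: Maintenance 352,879.69 → $352,900; Machining 105,770.31 → $105,750.

Maintenance: $352,900; Machining: $105,750; Inspection: $438,500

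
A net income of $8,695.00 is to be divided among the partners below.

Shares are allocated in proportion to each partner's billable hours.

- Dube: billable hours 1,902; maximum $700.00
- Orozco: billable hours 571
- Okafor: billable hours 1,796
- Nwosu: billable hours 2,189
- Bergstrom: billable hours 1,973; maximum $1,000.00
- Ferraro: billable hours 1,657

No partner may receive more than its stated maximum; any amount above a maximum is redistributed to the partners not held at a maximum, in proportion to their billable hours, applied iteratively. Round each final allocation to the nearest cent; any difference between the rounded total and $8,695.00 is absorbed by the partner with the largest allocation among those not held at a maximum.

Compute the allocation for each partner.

Dube: $700.00; Orozco: $642.87; Okafor: $2,022.05; Nwosu: $2,464.52; Bergstrom: $1,000.00; Ferraro: $1,865.56

Combined billable hours = 10,088.
Proportional shares (ignoring caps): Dube 1,639.3626; Orozco 492.1535; Okafor 1,547.9996; Nwosu 1,886.7323; Bergstrom 1,700.5586; Ferraro 1,428.1934.
Capped: Dube ($700.00), Bergstrom ($1,000.00); balance $6,995.00 reallocated over remaining billable hours 6,213.
Redistributed shares: Orozco 642.8690 → $642.87; Okafor 2,022.0538 → $2,022.05; Nwosu 2,464.5188 → $2,464.52; Ferraro 1,865.5585 → $1,865.56.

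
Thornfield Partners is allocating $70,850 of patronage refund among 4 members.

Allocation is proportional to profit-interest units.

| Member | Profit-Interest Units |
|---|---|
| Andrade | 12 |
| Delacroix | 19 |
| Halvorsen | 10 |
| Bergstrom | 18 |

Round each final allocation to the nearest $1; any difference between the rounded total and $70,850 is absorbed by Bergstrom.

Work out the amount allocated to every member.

Profit-interest units total: 59.
Pro-rata amounts: Andrade 12/59 × $70,850 = 14,410.17; Delacroix 19/59 × $70,850 = 22,816.10; Halvorsen 10/59 × $70,850 = 12,008.47; Bergstrom 18/59 × $70,850 = 21,615.25.
Rounded to nearest $1: Andrade $14,410; Delacroix $22,816; Halvorsen $12,008; Bergstrom $21,615. Sum = $70,849.
Difference $70,850 − $70,849 = +$1 applied to Bergstrom: Bergstrom becomes $21,616.

Andrade: $14,410; Delacroix: $22,816; Halvorsen: $12,008; Bergstrom: $21,616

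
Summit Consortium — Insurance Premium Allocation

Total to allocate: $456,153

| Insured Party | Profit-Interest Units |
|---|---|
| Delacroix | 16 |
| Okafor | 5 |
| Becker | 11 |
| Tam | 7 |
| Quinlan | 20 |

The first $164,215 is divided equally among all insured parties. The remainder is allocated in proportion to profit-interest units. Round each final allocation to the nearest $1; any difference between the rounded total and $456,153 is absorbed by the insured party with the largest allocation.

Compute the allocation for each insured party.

First tranche $164,215 split equally: $32,843 each.
Remainder $291,938 by profit-interest units (total 59): Delacroix 79,169.63 → $79,170; Okafor 24,740.51 → $24,741; Becker 54,429.12 → $54,429; Tam 34,636.71 → $34,637; Quinlan 98,962.03 → $98,962.
Rounding difference −$1 on remainder applied to Quinlan.
Totals: Delacroix $32,843 + $79,170 = $112,013; Okafor $32,843 + $24,741 = $57,584; Becker $32,843 + $54,429 = $87,272; Tam $32,843 + $34,637 = $67,480; Quinlan $32,843 + $98,961 = $131,804.

Delacroix: $112,013 | Okafor: $57,584 | Becker: $87,272 | Tam: $67,480 | Quinlan: $131,804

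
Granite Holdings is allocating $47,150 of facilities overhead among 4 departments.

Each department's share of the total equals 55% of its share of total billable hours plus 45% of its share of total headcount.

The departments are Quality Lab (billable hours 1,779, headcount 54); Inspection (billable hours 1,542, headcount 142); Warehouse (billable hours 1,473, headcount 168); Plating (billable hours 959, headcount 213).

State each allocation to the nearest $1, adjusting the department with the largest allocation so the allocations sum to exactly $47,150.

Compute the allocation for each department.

Billable hours total 5,753; headcount total 577.
Composite weights (55% billable hours + 45% headcount): Quality Lab 0.2122; Inspection 0.2582; Warehouse 0.2718; Plating 0.2578.
Pro-rata amounts: Quality Lab 10,004.80; Inspection 12,172.43; Warehouse 12,817.48; Plating 12,155.29.
At nearest $1: Quality Lab $10,005; Inspection $12,172; Warehouse $12,817; Plating $12,155. Sum = $47,149.
Difference $47,150 − $47,149 = +$1 applied to largest allocation (Warehouse): Warehouse becomes $12,818.

Quality Lab: $10,005 | Inspection: $12,172 | Warehouse: $12,818 | Plating: $12,155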